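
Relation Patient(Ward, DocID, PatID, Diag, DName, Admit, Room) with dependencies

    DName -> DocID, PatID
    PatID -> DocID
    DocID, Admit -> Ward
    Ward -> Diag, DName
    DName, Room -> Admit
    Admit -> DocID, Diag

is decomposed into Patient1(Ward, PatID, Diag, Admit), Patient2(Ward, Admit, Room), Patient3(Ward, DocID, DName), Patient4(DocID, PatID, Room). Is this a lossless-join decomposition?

Chase test. Columns are Ward, DocID, PatID, Diag, DName, Admit, Room; row i has aⱼ where attribute j ∈ Patienti, else bᵢⱼ.
Initial tableau (one row per fragment):
  row 1: a1 b12 a3 a4 b15 a6 b17
  row 2: a1 b22 b23 b24 b25 a6 a7
  row 3: a1 a2 b33 b34 a5 b36 b37
  row 4: b41 a2 a3 b44 b45 b46 a7
Rows 1 and 4 agree on PatID; apply PatID→DocID and equate their DocID entries.
Rows 1 and 2 agree on Ward; apply Ward→Diag, DName and equate their Diag, DName entries.
Rows 1 and 3 agree on Ward; apply Ward→Diag, DName and equate their Diag, DName entries.
Rows 1 and 2 agree on Admit; apply Admit→DocID, Diag and equate their DocID, Diag entries.
Rows 1 and 2 agree on DName; apply DName→DocID, PatID and equate their DocID, PatID entries.
Rows 1 and 3 agree on DName; apply DName→DocID, PatID and equate their DocID, PatID entries.
Row 2 is now all distinguished symbols — the join is lossless.

Yes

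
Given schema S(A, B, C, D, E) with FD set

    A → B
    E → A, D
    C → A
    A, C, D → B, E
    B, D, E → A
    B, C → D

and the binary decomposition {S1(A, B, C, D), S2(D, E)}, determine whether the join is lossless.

No

Common attributes: S1 ∩ S2 = {D}.
No dependency enlarges {D}, so (D)⁺ = {D}.
The closure contains neither all of S1 = {A, B, C, D} nor all of S2 = {D, E}, so the common attributes are not a superkey of either fragment. The join is lossy.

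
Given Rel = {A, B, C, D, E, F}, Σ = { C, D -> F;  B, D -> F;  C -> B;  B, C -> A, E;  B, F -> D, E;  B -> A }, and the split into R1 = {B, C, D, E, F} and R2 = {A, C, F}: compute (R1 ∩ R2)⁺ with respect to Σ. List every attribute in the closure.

R1 ∩ R2 = {C, F}.
C → B applies, adding B
B, C → A, E applies, adding A, E
B, F → D, E applies, adding D
Closure: {A, B, C, D, E, F}.

A, B, C, D, E, F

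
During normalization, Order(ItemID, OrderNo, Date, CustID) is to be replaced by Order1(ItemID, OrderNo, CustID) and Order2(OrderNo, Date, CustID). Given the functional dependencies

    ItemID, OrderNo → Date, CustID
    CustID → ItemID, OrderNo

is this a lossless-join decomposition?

Yes

Common attributes: Order1 ∩ Order2 = {OrderNo, CustID}.
Closure of {OrderNo, CustID}: CustID → ItemID, OrderNo applies, adding ItemID; ItemID, OrderNo → Date, CustID applies, adding Date. So (OrderNo, CustID)⁺ = {ItemID, OrderNo, Date, CustID}.
This closure contains every attribute of Order1, so Order1 ∩ Order2 → Order1. The join is lossless.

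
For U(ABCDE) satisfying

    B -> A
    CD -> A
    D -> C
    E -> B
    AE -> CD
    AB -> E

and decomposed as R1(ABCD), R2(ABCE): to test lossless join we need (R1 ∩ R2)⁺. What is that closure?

ABCDE

R1 ∩ R2 = {ABC}.
AB → E applies, adding E
AE → CD applies, adding D
Closure: {ABCDE}.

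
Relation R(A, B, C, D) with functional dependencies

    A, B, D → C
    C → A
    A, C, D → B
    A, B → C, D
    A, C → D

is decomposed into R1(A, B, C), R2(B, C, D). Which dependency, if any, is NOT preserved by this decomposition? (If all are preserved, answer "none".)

A, B, D → C: restricted closure across fragments reaches C.
C → A lies within R1.
A, C, D → B: restricted closure across fragments reaches B.
A, B → C, D: restricted closure across fragments reaches C, D.
A, C → D: restricted closure across fragments reaches D.
Every dependency is enforceable on the fragments, so the decomposition is dependency-preserving.

none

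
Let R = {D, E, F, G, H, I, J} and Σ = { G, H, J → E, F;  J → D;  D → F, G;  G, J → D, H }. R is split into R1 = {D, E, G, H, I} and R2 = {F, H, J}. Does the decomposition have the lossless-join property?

No

Common attributes: R1 ∩ R2 = {H}.
No dependency enlarges {H}, so (H)⁺ = {H}.
The closure contains neither all of R1 = {D, E, G, H, I} nor all of R2 = {F, H, J}, so the common attributes are not a superkey of either fragment. The join is lossy.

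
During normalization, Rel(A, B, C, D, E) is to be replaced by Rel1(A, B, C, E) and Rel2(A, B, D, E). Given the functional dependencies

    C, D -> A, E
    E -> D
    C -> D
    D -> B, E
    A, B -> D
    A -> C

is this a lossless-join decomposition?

Common attributes: Rel1 ∩ Rel2 = {A, B, E}.
Closure of {A, B, E}: E → D applies, adding D; A → C applies, adding C. So (A, B, E)⁺ = {A, B, C, D, E}.
This closure contains every attribute of Rel1, so Rel1 ∩ Rel2 → Rel1. The join is lossless.

Yes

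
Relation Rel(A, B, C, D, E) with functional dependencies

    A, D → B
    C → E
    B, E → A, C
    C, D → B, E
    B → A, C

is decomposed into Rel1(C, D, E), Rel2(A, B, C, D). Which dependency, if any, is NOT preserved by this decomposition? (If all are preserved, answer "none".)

A, D → B lies within Rel2.
C → E lies within Rel1.
B, E → A, C: restricted closure across fragments reaches A, C.
C, D → B, E: restricted closure across fragments reaches B, E.
B → A, C lies within Rel2.
Every dependency is enforceable on the fragments, so the decomposition is dependency-preserving.

none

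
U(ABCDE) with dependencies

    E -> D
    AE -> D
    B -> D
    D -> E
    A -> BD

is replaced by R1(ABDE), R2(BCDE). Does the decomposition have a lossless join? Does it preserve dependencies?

lossy but dependency-preserving

Lossless test: (BDE)⁺ = {BDE}, which is a superkey of neither fragment — lossy.
Dependency preservation: every FD's attributes lie within a single fragment, so each can be enforced locally — preserved.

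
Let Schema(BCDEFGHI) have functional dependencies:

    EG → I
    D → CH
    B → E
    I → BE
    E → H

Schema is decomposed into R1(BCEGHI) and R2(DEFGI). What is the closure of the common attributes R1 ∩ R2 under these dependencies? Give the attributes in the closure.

BEGHI

R1 ∩ R2 = {EGI}.
I → BE applies, adding B
E → H applies, adding H
Closure: {BEGHI}.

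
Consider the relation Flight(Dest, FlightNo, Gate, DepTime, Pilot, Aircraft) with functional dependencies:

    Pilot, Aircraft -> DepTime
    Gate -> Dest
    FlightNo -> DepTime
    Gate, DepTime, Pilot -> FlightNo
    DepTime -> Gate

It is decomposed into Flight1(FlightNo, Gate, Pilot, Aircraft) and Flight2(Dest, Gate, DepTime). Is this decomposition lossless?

No

Common attributes: Flight1 ∩ Flight2 = {Gate}.
Closure of {Gate}: Gate → Dest applies, adding Dest. So (Gate)⁺ = {Dest, Gate}.
The closure contains neither all of Flight1 = {FlightNo, Gate, Pilot, Aircraft} nor all of Flight2 = {Dest, Gate, DepTime}, so the common attributes are not a superkey of either fragment. The join is lossy.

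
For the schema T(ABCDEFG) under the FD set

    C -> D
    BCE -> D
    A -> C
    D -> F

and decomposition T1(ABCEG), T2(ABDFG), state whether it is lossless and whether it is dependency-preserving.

lossless but not dependency-preserving

Lossless test: (ABG)⁺ = {ABCDFG}, which contains all of one fragment — lossless.
Dependency preservation: the restricted closure of {C} across the fragments never reaches {D}, so C → D cannot be enforced without a join — not preserved.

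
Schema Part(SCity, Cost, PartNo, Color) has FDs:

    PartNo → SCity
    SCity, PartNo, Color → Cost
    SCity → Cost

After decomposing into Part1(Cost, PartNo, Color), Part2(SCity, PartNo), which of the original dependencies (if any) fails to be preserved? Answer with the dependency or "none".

Check SCity → Cost: no single fragment contains all of {SCity, Cost}, and the restricted closure of {SCity} across the fragments never reaches {Cost}.
PartNo → SCity is preserved.
SCity, PartNo, Color → Cost is preserved.

SCity → Cost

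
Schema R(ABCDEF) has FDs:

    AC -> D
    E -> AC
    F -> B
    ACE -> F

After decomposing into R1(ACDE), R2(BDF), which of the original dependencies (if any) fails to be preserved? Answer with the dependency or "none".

ACE -> F

Check ACE → F: no single fragment contains all of {ACEF}, and the restricted closure of {ACE} across the fragments never reaches {F}.
AC → D is preserved.
E → AC is preserved.
F → B is preserved.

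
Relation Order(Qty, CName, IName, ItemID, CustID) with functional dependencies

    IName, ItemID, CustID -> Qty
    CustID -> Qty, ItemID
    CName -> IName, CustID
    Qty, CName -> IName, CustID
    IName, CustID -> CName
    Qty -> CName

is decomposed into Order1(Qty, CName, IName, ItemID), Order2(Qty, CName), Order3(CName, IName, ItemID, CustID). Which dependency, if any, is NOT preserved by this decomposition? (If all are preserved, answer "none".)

IName, ItemID, CustID → Qty: restricted closure across fragments reaches Qty.
CustID → Qty, ItemID: restricted closure across fragments reaches Qty, ItemID.
CName → IName, CustID lies within Order3.
Qty, CName → IName, CustID: restricted closure across fragments reaches IName, CustID.
IName, CustID → CName lies within Order3.
Qty → CName lies within Order1.
Every dependency is enforceable on the fragments, so the decomposition is dependency-preserving.

none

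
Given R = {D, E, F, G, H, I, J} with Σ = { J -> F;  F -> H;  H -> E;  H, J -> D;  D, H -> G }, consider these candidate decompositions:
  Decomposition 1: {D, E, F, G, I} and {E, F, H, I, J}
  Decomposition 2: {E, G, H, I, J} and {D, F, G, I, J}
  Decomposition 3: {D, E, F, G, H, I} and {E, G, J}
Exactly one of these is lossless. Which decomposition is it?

Decomposition 1: common = {E, F, I}, closure = {E, F, H, I} → lossy.
Decomposition 2: common = {G, I, J}, closure = {D, E, F, G, H, I, J} → lossless.
Decomposition 3: common = {E, G}, closure = {E, G} → lossy.

Decomposition 2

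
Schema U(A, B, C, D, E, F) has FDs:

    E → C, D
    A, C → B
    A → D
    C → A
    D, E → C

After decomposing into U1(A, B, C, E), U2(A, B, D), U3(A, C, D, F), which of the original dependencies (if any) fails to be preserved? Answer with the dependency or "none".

E → C, D: restricted closure across fragments reaches C, D.
A, C → B lies within U1.
A → D lies within U2.
C → A lies within U1.
D, E → C: restricted closure across fragments reaches C.
Every dependency is enforceable on the fragments, so the decomposition is dependency-preserving.

none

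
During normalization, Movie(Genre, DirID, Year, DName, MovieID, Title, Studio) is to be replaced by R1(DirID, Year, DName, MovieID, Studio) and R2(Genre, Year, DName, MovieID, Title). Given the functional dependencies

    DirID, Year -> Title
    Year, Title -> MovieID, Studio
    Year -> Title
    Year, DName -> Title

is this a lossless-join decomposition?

No

Common attributes: R1 ∩ R2 = {Year, DName, MovieID}.
Closure of {Year, DName, MovieID}: Year → Title applies, adding Title; Year, Title → MovieID, Studio applies, adding Studio. So (Year, DName, MovieID)⁺ = {Year, DName, MovieID, Title, Studio}.
The closure contains neither all of R1 = {DirID, Year, DName, MovieID, Studio} nor all of R2 = {Genre, Year, DName, MovieID, Title}, so the common attributes are not a superkey of either fragment. The join is lossy.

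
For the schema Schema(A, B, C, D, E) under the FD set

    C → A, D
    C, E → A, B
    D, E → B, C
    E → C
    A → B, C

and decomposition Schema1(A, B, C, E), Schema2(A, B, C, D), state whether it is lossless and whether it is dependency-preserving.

Lossless test: (A, B, C)⁺ = {A, B, C, D}, which contains all of one fragment — lossless.
Dependency preservation: D, E → B, C is not contained in any single fragment, but the restricted closure of its left-hand side across the fragments still reaches the right-hand side; the remaining FDs each lie inside some fragment. All dependencies are preserved.

lossless and dependency-preserving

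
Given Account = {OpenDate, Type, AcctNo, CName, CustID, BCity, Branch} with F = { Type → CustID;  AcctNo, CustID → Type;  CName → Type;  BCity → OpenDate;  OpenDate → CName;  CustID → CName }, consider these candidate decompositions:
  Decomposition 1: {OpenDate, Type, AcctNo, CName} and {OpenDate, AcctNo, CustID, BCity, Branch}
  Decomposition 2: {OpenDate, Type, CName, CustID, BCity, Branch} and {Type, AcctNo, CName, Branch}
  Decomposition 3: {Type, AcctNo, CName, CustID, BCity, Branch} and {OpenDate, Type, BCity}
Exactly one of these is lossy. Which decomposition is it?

Decomposition 1: common = {OpenDate, AcctNo}, closure = {OpenDate, Type, AcctNo, CName, CustID} → lossless.
Decomposition 2: common = {Type, CName, Branch}, closure = {Type, CName, CustID, Branch} → lossy.
Decomposition 3: common = {Type, BCity}, closure = {OpenDate, Type, CName, CustID, BCity} → lossless.

Decomposition 2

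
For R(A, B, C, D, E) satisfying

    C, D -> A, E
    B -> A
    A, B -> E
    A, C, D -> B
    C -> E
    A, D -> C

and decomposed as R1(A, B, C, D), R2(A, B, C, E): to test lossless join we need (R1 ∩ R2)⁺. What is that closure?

A, B, C, E

R1 ∩ R2 = {A, B, C}.
A, B → E applies, adding E
Closure: {A, B, C, E}.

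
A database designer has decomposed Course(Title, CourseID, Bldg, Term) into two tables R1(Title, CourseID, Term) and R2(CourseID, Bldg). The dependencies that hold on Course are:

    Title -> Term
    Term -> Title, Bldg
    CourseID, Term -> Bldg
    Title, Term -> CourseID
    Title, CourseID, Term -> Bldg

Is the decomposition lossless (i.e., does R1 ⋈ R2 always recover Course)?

No

Common attributes: R1 ∩ R2 = {CourseID}.
No dependency enlarges {CourseID}, so (CourseID)⁺ = {CourseID}.
The closure contains neither all of R1 = {Title, CourseID, Term} nor all of R2 = {CourseID, Bldg}, so the common attributes are not a superkey of either fragment. The join is lossy.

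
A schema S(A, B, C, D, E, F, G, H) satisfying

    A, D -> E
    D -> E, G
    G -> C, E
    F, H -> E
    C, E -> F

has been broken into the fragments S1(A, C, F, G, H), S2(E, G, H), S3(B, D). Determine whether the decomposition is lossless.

No

Chase test. Columns are A, B, C, D, E, F, G, H; row i has aⱼ where attribute j ∈ Si, else bᵢⱼ.
Initial tableau (one row per fragment):
  row 1: a1 b12 a3 b14 b15 a6 a7 a8
  row 2: b21 b22 b23 b24 a5 b26 a7 a8
  row 3: b31 a2 b33 a4 b35 b36 b37 b38
Rows 1 and 2 agree on G; apply G→C, E and equate their C, E entries.
Rows 1 and 2 agree on C, E; apply C, E→F and equate their F entries.
No row becomes fully distinguished — the join is lossy.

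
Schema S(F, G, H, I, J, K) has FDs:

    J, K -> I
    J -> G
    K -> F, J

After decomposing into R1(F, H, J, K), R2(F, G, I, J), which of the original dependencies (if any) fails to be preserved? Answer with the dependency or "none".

J, K -> I

Check J, K → I: no single fragment contains all of {I, J, K}, and the restricted closure of {J, K} across the fragments never reaches {I}.
J → G is preserved.
K → F, J is preserved.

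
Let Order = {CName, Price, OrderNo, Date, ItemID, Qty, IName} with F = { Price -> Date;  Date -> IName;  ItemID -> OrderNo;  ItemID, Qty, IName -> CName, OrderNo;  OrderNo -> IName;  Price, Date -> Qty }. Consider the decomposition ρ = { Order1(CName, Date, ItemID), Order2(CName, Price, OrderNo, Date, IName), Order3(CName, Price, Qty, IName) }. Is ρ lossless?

No

Chase test. Columns are CName, Price, OrderNo, Date, ItemID, Qty, IName; row i has aⱼ where attribute j ∈ Orderi, else bᵢⱼ.
Initial tableau (one row per fragment):
  row 1: a1 b12 b13 a4 a5 b16 b17
  row 2: a1 a2 a3 a4 b25 b26 a7
  row 3: a1 a2 b33 b34 b35 a6 a7
Rows 2 and 3 agree on Price; apply Price→Date and equate their Date entries.
Rows 1 and 2 agree on Date; apply Date→IName and equate their IName entries.
Rows 2 and 3 agree on Price, Date; apply Price, Date→Qty and equate their Qty entries.
No row becomes fully distinguished — the join is lossy.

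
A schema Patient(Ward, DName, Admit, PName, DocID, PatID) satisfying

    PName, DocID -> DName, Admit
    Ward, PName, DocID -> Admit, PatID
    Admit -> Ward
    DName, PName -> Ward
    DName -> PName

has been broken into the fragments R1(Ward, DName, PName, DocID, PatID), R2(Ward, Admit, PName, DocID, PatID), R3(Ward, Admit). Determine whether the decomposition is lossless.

Chase test. Columns are Ward, DName, Admit, PName, DocID, PatID; row i has aⱼ where attribute j ∈ Ri, else bᵢⱼ.
Initial tableau (one row per fragment):
  row 1: a1 a2 b13 a4 a5 a6
  row 2: a1 b22 a3 a4 a5 a6
  row 3: a1 b32 a3 b34 b35 b36
Rows 1 and 2 agree on PName, DocID; apply PName, DocID→DName, Admit and equate their DName, Admit entries.
Row 1 is now all distinguished symbols — the join is lossless.

Yes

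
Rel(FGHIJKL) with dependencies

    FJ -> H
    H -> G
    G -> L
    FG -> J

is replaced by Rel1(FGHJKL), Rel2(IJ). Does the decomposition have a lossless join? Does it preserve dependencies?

Lossless test: (J)⁺ = {J}, which is a superkey of neither fragment — lossy.
Dependency preservation: every FD's attributes lie within a single fragment, so each can be enforced locally — preserved.

lossy but dependency-preserving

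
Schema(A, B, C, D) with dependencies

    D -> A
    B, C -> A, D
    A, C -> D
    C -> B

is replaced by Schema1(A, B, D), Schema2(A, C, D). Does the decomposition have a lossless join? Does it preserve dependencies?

lossy and not dependency-preserving

Lossless test: (A, D)⁺ = {A, D}, which is a superkey of neither fragment — lossy.
Dependency preservation: the restricted closure of {C} across the fragments never reaches {B}, so C → B cannot be enforced without a join — not preserved.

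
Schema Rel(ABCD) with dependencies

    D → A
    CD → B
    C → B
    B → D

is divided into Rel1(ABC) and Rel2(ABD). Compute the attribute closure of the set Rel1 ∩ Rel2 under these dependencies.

Rel1 ∩ Rel2 = {AB}.
B → D applies, adding D
Closure: {ABD}.

ABD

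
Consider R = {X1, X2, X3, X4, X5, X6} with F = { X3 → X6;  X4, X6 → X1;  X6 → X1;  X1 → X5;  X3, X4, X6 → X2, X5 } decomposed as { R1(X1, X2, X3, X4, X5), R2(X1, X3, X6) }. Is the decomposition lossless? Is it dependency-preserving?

lossless and dependency-preserving

Lossless test: (X1, X3)⁺ = {X1, X3, X5, X6}, which contains all of one fragment — lossless.
Dependency preservation: X4, X6 → X1; X3, X4, X6 → X2, X5 are not contained in any single fragment, but the restricted closure of each left-hand side across the fragments still reaches the right-hand side; the remaining FDs each lie inside some fragment. All dependencies are preserved.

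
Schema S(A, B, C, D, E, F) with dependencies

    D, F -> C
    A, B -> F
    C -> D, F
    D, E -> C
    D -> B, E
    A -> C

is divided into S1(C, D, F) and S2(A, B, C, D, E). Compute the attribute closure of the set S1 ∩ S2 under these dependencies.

B, C, D, E, F

S1 ∩ S2 = {C, D}.
C → D, F applies, adding F
D → B, E applies, adding B, E
Closure: {B, C, D, E, F}.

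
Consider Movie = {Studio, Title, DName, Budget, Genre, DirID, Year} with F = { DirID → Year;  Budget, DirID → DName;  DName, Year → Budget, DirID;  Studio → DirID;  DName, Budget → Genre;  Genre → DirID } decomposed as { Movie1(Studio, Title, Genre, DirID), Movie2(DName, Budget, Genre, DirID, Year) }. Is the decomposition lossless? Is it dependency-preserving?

Lossless test: (Genre, DirID)⁺ = {Genre, DirID, Year}, which is a superkey of neither fragment — lossy.
Dependency preservation: every FD's attributes lie within a single fragment, so each can be enforced locally — preserved.

lossy but dependency-preserving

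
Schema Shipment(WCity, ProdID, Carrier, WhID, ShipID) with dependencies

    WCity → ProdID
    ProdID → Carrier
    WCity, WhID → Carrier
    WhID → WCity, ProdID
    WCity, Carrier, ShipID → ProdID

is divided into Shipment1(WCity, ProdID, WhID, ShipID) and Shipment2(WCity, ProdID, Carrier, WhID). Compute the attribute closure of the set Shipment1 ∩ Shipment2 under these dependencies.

Shipment1 ∩ Shipment2 = {WCity, ProdID, WhID}.
ProdID → Carrier applies, adding Carrier
Closure: {WCity, ProdID, Carrier, WhID}.

WCity, ProdID, Carrier, WhID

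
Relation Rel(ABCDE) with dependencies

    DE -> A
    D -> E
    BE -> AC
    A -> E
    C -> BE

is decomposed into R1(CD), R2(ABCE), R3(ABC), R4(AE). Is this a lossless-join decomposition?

Yes

Chase test. Columns are ABCDE; row i has aⱼ where attribute j ∈ Ri, else bᵢⱼ.
Initial tableau (one row per fragment):
  row 1: b11 b12 a3 a4 b15
  row 2: a1 a2 a3 b24 a5
  row 3: a1 a2 a3 b34 b35
  row 4: a1 b42 b43 b44 a5
Rows 2 and 3 agree on A; apply A→E and equate their E entries.
Rows 1 and 2 agree on C; apply C→BE and equate their BE entries.
Rows 1 and 2 agree on BE; apply BE→AC and equate their AC entries.
Row 1 is now all distinguished symbols — the join is lossless.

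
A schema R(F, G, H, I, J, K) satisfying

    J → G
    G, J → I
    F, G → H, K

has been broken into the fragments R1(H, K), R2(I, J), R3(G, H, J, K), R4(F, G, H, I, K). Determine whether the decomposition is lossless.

No

Chase test. Columns are F, G, H, I, J, K; row i has aⱼ where attribute j ∈ Ri, else bᵢⱼ.
Initial tableau (one row per fragment):
  row 1: b11 b12 a3 b14 b15 a6
  row 2: b21 b22 b23 a4 a5 b26
  row 3: b31 a2 a3 b34 a5 a6
  row 4: a1 a2 a3 a4 b45 a6
Rows 2 and 3 agree on J; apply J→G and equate their G entries.
Rows 2 and 3 agree on G, J; apply G, J→I and equate their I entries.
No row becomes fully distinguished — the join is lossy.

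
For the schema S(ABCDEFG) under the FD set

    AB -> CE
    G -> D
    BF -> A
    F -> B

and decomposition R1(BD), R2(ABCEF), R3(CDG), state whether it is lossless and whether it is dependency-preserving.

Lossless test (chase): applying each FD to every pair of rows produces no changes in the tableau, so no row becomes fully distinguished — the join is lossy.
Dependency preservation: every FD's attributes lie within a single fragment, so each can be enforced locally — preserved.

lossy but dependency-preserving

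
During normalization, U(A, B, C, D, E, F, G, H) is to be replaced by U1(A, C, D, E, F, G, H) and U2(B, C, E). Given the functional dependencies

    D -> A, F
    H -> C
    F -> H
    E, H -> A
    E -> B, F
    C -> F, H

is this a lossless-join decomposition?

Common attributes: U1 ∩ U2 = {C, E}.
Closure of {C, E}: E → B, F applies, adding B, F; C → F, H applies, adding H; E, H → A applies, adding A. So (C, E)⁺ = {A, B, C, E, F, H}.
This closure contains every attribute of U2, so U1 ∩ U2 → U2. The join is lossless.

Yes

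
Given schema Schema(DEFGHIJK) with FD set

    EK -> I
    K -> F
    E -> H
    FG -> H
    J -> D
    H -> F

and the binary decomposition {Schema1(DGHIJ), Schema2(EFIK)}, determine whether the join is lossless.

No

Common attributes: Schema1 ∩ Schema2 = {I}.
No dependency enlarges {I}, so (I)⁺ = {I}.
The closure contains neither all of Schema1 = {DGHIJ} nor all of Schema2 = {EFIK}, so the common attributes are not a superkey of either fragment. The join is lossy.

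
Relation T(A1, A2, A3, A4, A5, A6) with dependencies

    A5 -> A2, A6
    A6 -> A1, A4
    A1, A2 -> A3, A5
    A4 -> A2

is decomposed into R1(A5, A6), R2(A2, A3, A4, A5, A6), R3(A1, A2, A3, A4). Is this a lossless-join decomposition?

Chase test. Columns are A1, A2, A3, A4, A5, A6; row i has aⱼ where attribute j ∈ Ri, else bᵢⱼ.
Initial tableau (one row per fragment):
  row 1: b11 b12 b13 b14 a5 a6
  row 2: b21 a2 a3 a4 a5 a6
  row 3: a1 a2 a3 a4 b35 b36
Rows 1 and 2 agree on A5; apply A5→A2, A6 and equate their A2, A6 entries.
Rows 1 and 2 agree on A6; apply A6→A1, A4 and equate their A1, A4 entries.
Rows 1 and 2 agree on A1, A2; apply A1, A2→A3, A5 and equate their A3, A5 entries.
No row becomes fully distinguished — the join is lossy.

No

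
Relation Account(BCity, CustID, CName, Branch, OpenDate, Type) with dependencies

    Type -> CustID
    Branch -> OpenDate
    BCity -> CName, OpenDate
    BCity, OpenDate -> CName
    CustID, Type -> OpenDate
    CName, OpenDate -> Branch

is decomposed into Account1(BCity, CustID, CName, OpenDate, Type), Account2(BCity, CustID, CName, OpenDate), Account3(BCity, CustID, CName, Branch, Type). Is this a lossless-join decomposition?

Chase test. Columns are BCity, CustID, CName, Branch, OpenDate, Type; row i has aⱼ where attribute j ∈ Accounti, else bᵢⱼ.
Initial tableau (one row per fragment):
  row 1: a1 a2 a3 b14 a5 a6
  row 2: a1 a2 a3 b24 a5 b26
  row 3: a1 a2 a3 a4 b35 a6
Rows 1 and 3 agree on BCity; apply BCity→CName, OpenDate and equate their CName, OpenDate entries.
Rows 1 and 2 agree on CName, OpenDate; apply CName, OpenDate→Branch and equate their Branch entries.
Rows 1 and 3 agree on CName, OpenDate; apply CName, OpenDate→Branch and equate their Branch entries.
Row 1 is now all distinguished symbols — the join is lossless.

Yes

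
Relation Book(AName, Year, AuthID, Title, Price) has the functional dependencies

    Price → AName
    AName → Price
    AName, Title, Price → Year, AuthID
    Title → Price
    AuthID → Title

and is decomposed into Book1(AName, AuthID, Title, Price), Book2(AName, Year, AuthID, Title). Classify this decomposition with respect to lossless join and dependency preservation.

Lossless test: (AName, AuthID, Title)⁺ = {AName, Year, AuthID, Title, Price}, which contains all of one fragment — lossless.
Dependency preservation: AName, Title, Price → Year, AuthID is not contained in any single fragment, but the restricted closure of its left-hand side across the fragments still reaches the right-hand side; the remaining FDs each lie inside some fragment. All dependencies are preserved.

lossless and dependency-preserving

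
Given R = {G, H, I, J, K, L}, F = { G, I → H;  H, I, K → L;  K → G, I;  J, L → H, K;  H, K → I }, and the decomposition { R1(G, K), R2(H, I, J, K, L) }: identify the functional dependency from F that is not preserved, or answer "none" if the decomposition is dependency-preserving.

G, I → H

Check G, I → H: no single fragment contains all of {G, H, I}, and the restricted closure of {G, I} across the fragments never reaches {H}.
H, I, K → L is preserved.
K → G, I is preserved.
J, L → H, K is preserved.
H, K → I is preserved.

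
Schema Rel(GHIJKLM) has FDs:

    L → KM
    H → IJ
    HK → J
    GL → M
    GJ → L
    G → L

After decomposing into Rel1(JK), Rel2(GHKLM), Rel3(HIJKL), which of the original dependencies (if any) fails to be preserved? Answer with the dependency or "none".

L → KM lies within Rel2.
H → IJ lies within Rel3.
HK → J lies within Rel3.
GL → M lies within Rel2.
GJ → L: restricted closure across fragments reaches L.
G → L lies within Rel2.
Every dependency is enforceable on the fragments, so the decomposition is dependency-preserving.

none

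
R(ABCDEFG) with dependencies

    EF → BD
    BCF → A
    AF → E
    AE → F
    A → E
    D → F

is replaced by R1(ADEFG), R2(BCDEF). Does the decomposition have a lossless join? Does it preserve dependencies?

lossy and not dependency-preserving

Lossless test: (DEF)⁺ = {BDEF}, which is a superkey of neither fragment — lossy.
Dependency preservation: the restricted closure of {BCF} across the fragments never reaches {A}, so BCF → A cannot be enforced without a join — not preserved.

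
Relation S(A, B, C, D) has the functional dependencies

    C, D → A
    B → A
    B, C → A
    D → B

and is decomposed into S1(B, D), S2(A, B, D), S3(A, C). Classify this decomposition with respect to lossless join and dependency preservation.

lossy but dependency-preserving

Lossless test (chase): Rows 1 and 2 agree on B; apply B→A and equate their A entries. No row becomes fully distinguished — the join is lossy.
Dependency preservation: C, D → A; B, C → A are not contained in any single fragment, but the restricted closure of each left-hand side across the fragments still reaches the right-hand side; the remaining FDs each lie inside some fragment. All dependencies are preserved.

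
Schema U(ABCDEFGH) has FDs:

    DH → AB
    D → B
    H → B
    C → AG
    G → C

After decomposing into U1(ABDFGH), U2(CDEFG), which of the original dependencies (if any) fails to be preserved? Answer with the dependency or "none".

none

DH → AB lies within U1.
D → B lies within U1.
H → B lies within U1.
C → AG: restricted closure across fragments reaches AG.
G → C lies within U2.
Every dependency is enforceable on the fragments, so the decomposition is dependency-preserving.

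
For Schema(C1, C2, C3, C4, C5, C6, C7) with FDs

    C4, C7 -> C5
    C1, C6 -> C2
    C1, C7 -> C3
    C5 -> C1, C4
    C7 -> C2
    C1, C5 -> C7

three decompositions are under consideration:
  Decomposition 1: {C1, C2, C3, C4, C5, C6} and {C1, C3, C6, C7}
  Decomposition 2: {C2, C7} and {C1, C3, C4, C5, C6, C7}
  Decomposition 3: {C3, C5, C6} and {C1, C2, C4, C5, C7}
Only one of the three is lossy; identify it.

Decomposition 1: common = {C1, C3, C6}, closure = {C1, C2, C3, C6} → lossy.
Decomposition 2: common = {C7}, closure = {C2, C7} → lossless.
Decomposition 3: common = {C5}, closure = {C1, C2, C3, C4, C5, C7} → lossless.

Decomposition 1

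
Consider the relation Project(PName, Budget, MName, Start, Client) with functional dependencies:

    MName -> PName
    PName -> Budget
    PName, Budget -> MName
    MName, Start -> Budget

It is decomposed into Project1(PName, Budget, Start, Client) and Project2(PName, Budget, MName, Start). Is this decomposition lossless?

Common attributes: Project1 ∩ Project2 = {PName, Budget, Start}.
Closure of {PName, Budget, Start}: PName, Budget → MName applies, adding MName. So (PName, Budget, Start)⁺ = {PName, Budget, MName, Start}.
This closure contains every attribute of Project2, so Project1 ∩ Project2 → Project2. The join is lossless.

Yes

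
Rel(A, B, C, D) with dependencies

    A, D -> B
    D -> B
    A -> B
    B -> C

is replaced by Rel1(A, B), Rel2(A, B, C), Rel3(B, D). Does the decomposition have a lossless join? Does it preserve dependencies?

lossy but dependency-preserving

Lossless test (chase): Rows 1 and 2 agree on B; apply B→C and equate their C entries. Rows 1 and 3 agree on B; apply B→C and equate their C entries. No row becomes fully distinguished — the join is lossy.
Dependency preservation: A, D → B is not contained in any single fragment, but the restricted closure of its left-hand side across the fragments still reaches the right-hand side; the remaining FDs each lie inside some fragment. All dependencies are preserved.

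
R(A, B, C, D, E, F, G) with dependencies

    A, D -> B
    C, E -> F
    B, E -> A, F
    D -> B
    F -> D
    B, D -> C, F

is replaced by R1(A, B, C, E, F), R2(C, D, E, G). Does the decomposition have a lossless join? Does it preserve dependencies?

Lossless test: (C, E)⁺ = {A, B, C, D, E, F}, which contains all of one fragment — lossless.
Dependency preservation: the restricted closure of {A, D} across the fragments never reaches {B}, so A, D → B cannot be enforced without a join — not preserved.

lossless but not dependency-preserving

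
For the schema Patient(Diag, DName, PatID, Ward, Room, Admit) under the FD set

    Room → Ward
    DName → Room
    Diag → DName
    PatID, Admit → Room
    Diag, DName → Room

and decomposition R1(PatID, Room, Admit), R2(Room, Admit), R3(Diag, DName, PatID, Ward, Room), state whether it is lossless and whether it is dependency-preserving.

lossy but dependency-preserving

Lossless test (chase): Rows 1 and 2 agree on Room; apply Room→Ward and equate their Ward entries. Rows 1 and 3 agree on Room; apply Room→Ward and equate their Ward entries. No row becomes fully distinguished — the join is lossy.
Dependency preservation: every FD's attributes lie within a single fragment, so each can be enforced locally — preserved.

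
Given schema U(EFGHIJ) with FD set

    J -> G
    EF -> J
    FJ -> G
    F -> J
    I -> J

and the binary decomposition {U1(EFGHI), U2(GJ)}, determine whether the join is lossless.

Common attributes: U1 ∩ U2 = {G}.
No dependency enlarges {G}, so (G)⁺ = {G}.
The closure contains neither all of U1 = {EFGHI} nor all of U2 = {GJ}, so the common attributes are not a superkey of either fragment. The join is lossy.

No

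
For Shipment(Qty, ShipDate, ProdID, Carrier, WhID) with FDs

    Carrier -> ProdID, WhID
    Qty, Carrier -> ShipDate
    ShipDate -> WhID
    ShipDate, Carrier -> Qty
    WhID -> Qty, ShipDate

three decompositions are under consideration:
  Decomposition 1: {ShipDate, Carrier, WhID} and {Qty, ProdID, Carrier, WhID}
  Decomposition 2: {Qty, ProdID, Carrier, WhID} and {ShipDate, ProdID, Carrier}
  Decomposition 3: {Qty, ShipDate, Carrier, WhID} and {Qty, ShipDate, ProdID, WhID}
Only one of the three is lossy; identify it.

Decomposition 1: common = {Carrier, WhID}, closure = {Qty, ShipDate, ProdID, Carrier, WhID} → lossless.
Decomposition 2: common = {ProdID, Carrier}, closure = {Qty, ShipDate, ProdID, Carrier, WhID} → lossless.
Decomposition 3: common = {Qty, ShipDate, WhID}, closure = {Qty, ShipDate, WhID} → lossy.

Decomposition 3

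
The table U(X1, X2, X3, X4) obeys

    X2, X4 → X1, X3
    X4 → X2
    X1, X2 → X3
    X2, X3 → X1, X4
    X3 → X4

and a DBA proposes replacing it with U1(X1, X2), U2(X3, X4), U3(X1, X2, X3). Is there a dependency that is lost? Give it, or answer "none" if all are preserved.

none

X2, X4 → X1, X3: restricted closure across fragments reaches X1, X3.
X4 → X2: restricted closure across fragments reaches X2.
X1, X2 → X3 lies within U3.
X2, X3 → X1, X4: restricted closure across fragments reaches X1, X4.
X3 → X4 lies within U2.
Every dependency is enforceable on the fragments, so the decomposition is dependency-preserving.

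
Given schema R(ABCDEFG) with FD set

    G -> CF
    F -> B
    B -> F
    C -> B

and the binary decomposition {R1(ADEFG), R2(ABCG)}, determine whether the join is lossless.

Yes

Common attributes: R1 ∩ R2 = {AG}.
Closure of {AG}: G → CF applies, adding CF; F → B applies, adding B. So (AG)⁺ = {ABCFG}.
This closure contains every attribute of R2, so R1 ∩ R2 → R2. The join is lossless.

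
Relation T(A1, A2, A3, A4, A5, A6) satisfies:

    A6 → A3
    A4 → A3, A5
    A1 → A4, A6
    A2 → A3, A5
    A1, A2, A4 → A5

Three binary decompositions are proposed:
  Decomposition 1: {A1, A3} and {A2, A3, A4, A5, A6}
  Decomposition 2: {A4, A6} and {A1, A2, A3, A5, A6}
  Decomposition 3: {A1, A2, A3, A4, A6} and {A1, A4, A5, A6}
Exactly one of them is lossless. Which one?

Decomposition 1: common = {A3}, closure = {A3} → lossy.
Decomposition 2: common = {A6}, closure = {A3, A6} → lossy.
Decomposition 3: common = {A1, A4, A6}, closure = {A1, A3, A4, A5, A6} → lossless.

Decomposition 3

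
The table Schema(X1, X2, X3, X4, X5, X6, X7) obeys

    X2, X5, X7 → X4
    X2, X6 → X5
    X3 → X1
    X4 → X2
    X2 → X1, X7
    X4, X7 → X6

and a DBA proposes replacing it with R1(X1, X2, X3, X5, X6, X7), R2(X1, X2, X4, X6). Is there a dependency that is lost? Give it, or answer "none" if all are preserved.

X2, X5, X7 → X4: restricted closure across fragments reaches X4.
X2, X6 → X5 lies within R1.
X3 → X1 lies within R1.
X4 → X2 lies within R2.
X2 → X1, X7 lies within R1.
X4, X7 → X6: restricted closure across fragments reaches X6.
Every dependency is enforceable on the fragments, so the decomposition is dependency-preserving.

none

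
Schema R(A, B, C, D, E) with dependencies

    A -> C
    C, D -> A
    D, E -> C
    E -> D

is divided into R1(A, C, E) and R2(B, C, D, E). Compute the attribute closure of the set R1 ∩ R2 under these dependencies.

A, C, D, E

R1 ∩ R2 = {C, E}.
E → D applies, adding D
C, D → A applies, adding A
Closure: {A, C, D, E}.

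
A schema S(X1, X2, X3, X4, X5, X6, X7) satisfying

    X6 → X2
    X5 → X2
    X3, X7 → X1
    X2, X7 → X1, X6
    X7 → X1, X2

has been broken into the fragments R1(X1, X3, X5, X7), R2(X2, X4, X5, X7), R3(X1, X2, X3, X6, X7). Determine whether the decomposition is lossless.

Chase test. Columns are X1, X2, X3, X4, X5, X6, X7; row i has aⱼ where attribute j ∈ Ri, else bᵢⱼ.
Initial tableau (one row per fragment):
  row 1: a1 b12 a3 b14 a5 b16 a7
  row 2: b21 a2 b23 a4 a5 b26 a7
  row 3: a1 a2 a3 b34 b35 a6 a7
Rows 1 and 2 agree on X5; apply X5→X2 and equate their X2 entries.
Rows 1 and 2 agree on X2, X7; apply X2, X7→X1, X6 and equate their X1, X6 entries.
Rows 1 and 3 agree on X2, X7; apply X2, X7→X1, X6 and equate their X1, X6 entries.
No row becomes fully distinguished — the join is lossy.

No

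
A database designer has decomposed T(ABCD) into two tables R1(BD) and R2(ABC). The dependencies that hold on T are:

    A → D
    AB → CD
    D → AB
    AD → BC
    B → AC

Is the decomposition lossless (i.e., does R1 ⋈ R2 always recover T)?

Common attributes: R1 ∩ R2 = {B}.
Closure of {B}: B → AC applies, adding AC; A → D applies, adding D. So (B)⁺ = {ABCD}.
This closure contains every attribute of R1, so R1 ∩ R2 → R1. The join is lossless.

Yes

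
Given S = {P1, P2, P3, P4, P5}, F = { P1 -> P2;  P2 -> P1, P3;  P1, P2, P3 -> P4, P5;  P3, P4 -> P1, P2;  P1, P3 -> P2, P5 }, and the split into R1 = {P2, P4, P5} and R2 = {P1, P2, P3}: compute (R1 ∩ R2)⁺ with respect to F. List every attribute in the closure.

P1, P2, P3, P4, P5

R1 ∩ R2 = {P2}.
P2 → P1, P3 applies, adding P1, P3
P1, P2, P3 → P4, P5 applies, adding P4, P5
Closure: {P1, P2, P3, P4, P5}.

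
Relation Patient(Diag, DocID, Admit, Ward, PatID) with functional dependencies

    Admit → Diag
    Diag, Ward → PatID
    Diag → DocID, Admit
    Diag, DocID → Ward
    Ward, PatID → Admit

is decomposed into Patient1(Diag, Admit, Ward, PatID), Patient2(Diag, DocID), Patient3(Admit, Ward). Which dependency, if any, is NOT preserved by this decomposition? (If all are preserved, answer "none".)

none

Admit → Diag lies within Patient1.
Diag, Ward → PatID lies within Patient1.
Diag → DocID, Admit: restricted closure across fragments reaches DocID, Admit.
Diag, DocID → Ward: restricted closure across fragments reaches Ward.
Ward, PatID → Admit lies within Patient1.
Every dependency is enforceable on the fragments, so the decomposition is dependency-preserving.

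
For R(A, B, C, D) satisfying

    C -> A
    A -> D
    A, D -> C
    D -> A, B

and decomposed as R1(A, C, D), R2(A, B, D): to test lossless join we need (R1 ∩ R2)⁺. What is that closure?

R1 ∩ R2 = {A, D}.
A, D → C applies, adding C
D → A, B applies, adding B
Closure: {A, B, C, D}.

A, B, C, D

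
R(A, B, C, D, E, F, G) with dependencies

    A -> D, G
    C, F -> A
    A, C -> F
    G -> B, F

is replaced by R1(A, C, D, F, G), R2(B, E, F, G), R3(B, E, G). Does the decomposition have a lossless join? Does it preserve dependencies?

Lossless test (chase): Rows 1 and 2 agree on G; apply G→B, F and equate their B, F entries. Rows 1 and 3 agree on G; apply G→B, F and equate their B, F entries. No row becomes fully distinguished — the join is lossy.
Dependency preservation: every FD's attributes lie within a single fragment, so each can be enforced locally — preserved.

lossy but dependency-preserving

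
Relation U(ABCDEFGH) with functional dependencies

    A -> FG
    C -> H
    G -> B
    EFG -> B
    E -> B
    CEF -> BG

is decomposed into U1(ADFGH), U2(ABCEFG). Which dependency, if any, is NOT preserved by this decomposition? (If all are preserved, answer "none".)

Check C → H: no single fragment contains all of {CH}, and the restricted closure of {C} across the fragments never reaches {H}.
A → FG is preserved.
G → B is preserved.
EFG → B is preserved.
E → B is preserved.
CEF → BG is preserved.

C -> H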